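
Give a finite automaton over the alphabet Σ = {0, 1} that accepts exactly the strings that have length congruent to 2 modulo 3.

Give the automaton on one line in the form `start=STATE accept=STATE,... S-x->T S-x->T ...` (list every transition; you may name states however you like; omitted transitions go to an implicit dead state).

Only the length mod 3 matters, so use a 3-cycle: from any state, every input symbol moves to the next state, wrapping C back to A. Mark C accepting.
A 3-state machine:
       0  1 
>  A   B  B 
   B   C  C 
 * C   A  A 
(> = start, * = accepting)

start=A accept=C A-0->B A-1->B B-0->C B-1->C C-0->A C-1->A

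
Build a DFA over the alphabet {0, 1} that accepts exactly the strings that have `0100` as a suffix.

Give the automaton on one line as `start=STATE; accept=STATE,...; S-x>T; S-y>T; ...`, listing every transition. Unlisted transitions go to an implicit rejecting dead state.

Remember how much of `0100` the current input suffix matches. State q0 means no match yet; q1 means the last symbol is `0`; q2 means the last 2 symbols are `01`; q3 means the last 3 symbols are `010`; q4 means the last 4 symbols are `0100`. Only q4 accepts. On a mismatch, fall back to the longest proper suffix that is still a prefix of `0100`.
A 5-state machine:
        0   1  
>  q0   q1  q0 
   q1   q1  q2 
   q2   q3  q0 
   q3   q4  q2 
 * q4   q1  q2 
(> = start, * = accepting)

start=q0; accept=q4; q0-0>q1; q0-1>q0; q1-0>q1; q1-1>q2; q2-0>q3; q2-1>q0; q3-0>q4; q3-1>q2; q4-0>q1; q4-1>q2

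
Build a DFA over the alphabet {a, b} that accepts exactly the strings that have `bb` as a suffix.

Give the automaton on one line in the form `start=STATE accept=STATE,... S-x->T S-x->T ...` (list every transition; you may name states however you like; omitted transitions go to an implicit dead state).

Remember how much of `bb` the current input suffix matches. State q0 means no match yet; q1 means the last symbol is `b`; q2 means the last 2 symbols are `bb`. Only q2 accepts. On a mismatch, fall back to the longest proper suffix that is still a prefix of `bb`.
        a   b  
>  q0   q0  q1 
   q1   q0  q2 
 * q2   q0  q2 
(> = start, * = accepting)

start=q0 accept=q2 q0-a->q0 q0-b->q1 q1-a->q0 q1-b->q2 q2-a->q0 q2-b->q2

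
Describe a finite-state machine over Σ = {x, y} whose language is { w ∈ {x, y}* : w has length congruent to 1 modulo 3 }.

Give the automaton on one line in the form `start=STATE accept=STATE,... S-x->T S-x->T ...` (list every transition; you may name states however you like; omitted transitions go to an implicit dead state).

Only the length mod 3 matters, so use a 3-cycle: from any state, every input symbol moves to the next state, wrapping C back to A. Mark B accepting.
3 states suffice.
       x  y 
>  A   B  B 
 * B   C  C 
   C   A  A 
(> = start, * = accepting)

start=A accept=B A-x->B A-y->B B-x->C B-y->C C-x->A C-y->A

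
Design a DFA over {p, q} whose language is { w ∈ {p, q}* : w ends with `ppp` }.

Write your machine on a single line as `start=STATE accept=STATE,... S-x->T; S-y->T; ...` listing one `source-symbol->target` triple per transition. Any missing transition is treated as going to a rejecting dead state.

Remember how much of `ppp` the current input suffix matches. State A means no match yet; B means the last symbol is `p`; C means the last 2 symbols are `pp`; D means the last 3 symbols are `ppp`. Only D accepts. On a mismatch, fall back to the longest proper suffix that is still a prefix of `ppp`.
       p  q 
>  A   B  A 
   B   C  A 
   C   D  A 
 * D   D  A 
(> = start, * = accepting)

start=A; accept=D; A-p->B; A-q->A; B-p->C; B-q->A; C-p->D; C-q->A; D-p->D; D-q->A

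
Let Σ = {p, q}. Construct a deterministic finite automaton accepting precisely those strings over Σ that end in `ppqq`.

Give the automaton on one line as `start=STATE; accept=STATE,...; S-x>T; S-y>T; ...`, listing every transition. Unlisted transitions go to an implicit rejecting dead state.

start=A; accept=E; A-p>B; A-q>A; B-p>C; B-q>A; C-p>C; C-q>D; D-p>B; D-q>E; E-p>B; E-q>A

Let each state record the length of the longest suffix of the input read so far that is also a prefix of `ppqq`. B means the last symbol is `p`; C means the last 2 symbols are `pp`; D means the last 3 symbols are `ppq`; E means the last 4 symbols are `ppqq`. Accept only at E, where the string currently ends in `ppqq`.
       p  q 
>  A   B  A 
   B   C  A 
   C   C  D 
   D   B  E 
 * E   B  A 
(> = start, * = accepting)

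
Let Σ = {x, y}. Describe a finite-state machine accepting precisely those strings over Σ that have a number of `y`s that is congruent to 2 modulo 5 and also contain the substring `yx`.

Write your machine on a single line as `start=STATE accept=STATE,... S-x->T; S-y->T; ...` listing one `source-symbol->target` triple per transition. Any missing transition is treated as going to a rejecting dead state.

start=q0; accept=q4; q0-x->q0; q0-y->q1; q1-x->q2; q1-y->q3; q2-x->q2; q2-y->q4; q3-x->q4; q3-y->q5; q4-x->q4; q4-y->q6; q5-x->q6; q5-y->q7; q6-x->q6; q6-y->q8; q7-x->q8; q7-y->q9; q8-x->q8; q8-y->q10; q9-x->q10; q9-y->q1; q10-x->q10; q10-y->q2

Handle the two conditions separately and then intersect. The first has 5 states tracking the count of `y`s modulo 5; the second has 3 states tracking whether and how much of `yx` has been seen. A product state is a pair (one from each), accepting exactly when both do.
An 11-state machine:
          x    y  
>  q0     q0   q1 
   q1     q2   q3 
   q2     q2   q4 
   q3     q4   q5 
 * q4     q4   q6 
   q5     q6   q7 
   q6     q6   q8 
   q7     q8   q9 
   q8     q8  q10 
   q9    q10   q1 
   q10   q10   q2 
(> = start, * = accepting)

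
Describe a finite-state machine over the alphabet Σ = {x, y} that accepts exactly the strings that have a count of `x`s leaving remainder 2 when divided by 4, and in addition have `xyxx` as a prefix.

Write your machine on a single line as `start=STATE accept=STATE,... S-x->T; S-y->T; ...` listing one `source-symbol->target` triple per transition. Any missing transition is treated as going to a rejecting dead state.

Run two small machines in parallel and take their product. The first has 4 states tracking the count of `x`s modulo 4; the second has 6 states tracking whether the input so far still matches the prefix `xyxx`. A product state is a pair (one from each), accepting exactly when both do.
          x    y  
>  q0     q1   q2 
   q1     q3   q4 
   q2     q5   q2 
   q3     q6   q3 
   q4     q7   q5 
   q5     q3   q5 
   q6     q2   q6 
   q7     q8   q3 
   q8     q9   q8 
   q9    q10   q9 
   q10   q11  q10 
 * q11    q8  q11 
(> = start, * = accepting)

start=q0; accept=q11; q0-x->q1; q0-y->q2; q1-x->q3; q1-y->q4; q2-x->q5; q2-y->q2; q3-x->q6; q3-y->q3; q4-x->q7; q4-y->q5; q5-x->q3; q5-y->q5; q6-x->q2; q6-y->q6; q7-x->q8; q7-y->q3; q8-x->q9; q8-y->q8; q9-x->q10; q9-y->q9; q10-x->q11; q10-y->q10; q11-x->q8; q11-y->q11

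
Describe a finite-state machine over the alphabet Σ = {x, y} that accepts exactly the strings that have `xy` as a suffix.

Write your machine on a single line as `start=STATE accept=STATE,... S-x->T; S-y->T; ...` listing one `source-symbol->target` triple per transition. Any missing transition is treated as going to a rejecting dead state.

Let each state record the length of the longest suffix of the input read so far that is also a prefix of `xy`. q1 means the last symbol is `x`; q2 means the last 2 symbols are `xy`. Accept only at q2, where the string currently ends in `xy`.
3 states suffice.
        x   y  
>  q0   q1  q0 
   q1   q1  q2 
 * q2   q1  q0 
(> = start, * = accepting)

start=q0; accept=q2; q0-x->q1; q0-y->q0; q1-x->q1; q1-y->q2; q2-x->q1; q2-y->q0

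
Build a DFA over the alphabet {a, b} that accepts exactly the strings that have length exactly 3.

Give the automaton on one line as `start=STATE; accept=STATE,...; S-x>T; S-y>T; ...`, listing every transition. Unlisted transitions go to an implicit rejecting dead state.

We only need to distinguish lengths 0, 1, …, 3, and '>3'. Chain S0 → S1 → S2 → S3 → S4 on every symbol, with S4 looping. Accepting states: {S3}.
5 states suffice.
        a   b  
>  S0   S1  S1 
   S1   S2  S2 
   S2   S3  S3 
 * S3   S4  S4 
   S4   S4  S4 
(> = start, * = accepting)

start=S0; accept=S3; S0-a>S1; S0-b>S1; S1-a>S2; S1-b>S2; S2-a>S3; S2-b>S3; S3-a>S4; S3-b>S4; S4-a>S4; S4-b>S4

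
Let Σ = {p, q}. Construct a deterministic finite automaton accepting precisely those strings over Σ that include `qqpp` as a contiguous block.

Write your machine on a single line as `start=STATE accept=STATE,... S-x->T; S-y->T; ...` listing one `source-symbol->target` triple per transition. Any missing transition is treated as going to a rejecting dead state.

Track how much of `qqpp` has been matched so far: state s0 is no progress, s4 is the absorbing accept state reached once `qqpp` has occurred. Intermediate states record partial matches; on a mismatch, fall back to the longest reusable overlap.
A 5-state machine:
        p   q  
>  s0   s0  s1 
   s1   s0  s2 
   s2   s3  s2 
   s3   s4  s1 
 * s4   s4  s4 
(> = start, * = accepting)

start=s0; accept=s4; s0-p->s0; s0-q->s1; s1-p->s0; s1-q->s2; s2-p->s3; s2-q->s2; s3-p->s4; s3-q->s1; s4-p->s4; s4-q->s4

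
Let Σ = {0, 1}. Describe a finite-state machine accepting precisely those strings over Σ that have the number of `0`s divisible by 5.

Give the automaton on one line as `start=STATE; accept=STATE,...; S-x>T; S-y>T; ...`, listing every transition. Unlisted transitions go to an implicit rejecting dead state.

start=S0; accept=S0; S0-0>S1; S0-1>S0; S1-0>S2; S1-1>S1; S2-0>S3; S2-1>S2; S3-0>S4; S3-1>S3; S4-0>S0; S4-1>S4

The only thing that matters is how many `0`s have appeared, reduced mod 5. Use one state per residue: S0 for 0, …, S4 for 4. Reading `0` moves to the next residue; anything else stays put. S0 is accepting.
A 5-state machine:
        0   1  
>* S0   S1  S0 
   S1   S2  S1 
   S2   S3  S2 
   S3   S4  S3 
   S4   S0  S4 
(> = start, * = accepting)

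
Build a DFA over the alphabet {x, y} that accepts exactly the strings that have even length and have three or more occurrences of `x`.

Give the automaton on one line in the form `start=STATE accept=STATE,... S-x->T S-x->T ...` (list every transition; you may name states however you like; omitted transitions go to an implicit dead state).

Run two small machines in parallel and take their product. One (2 states) tracks the input length modulo 2; the other (5 states) tracks the count of `x`s, saturating at 4. Each combined state is a pair, one component from each; accept when both components accept. After merging equivalent states the machine shrinks.
8 states suffice.
       x  y 
>  A   B  C 
   B   D  E 
   C   E  A 
   D   F  G 
   E   G  B 
   F   H  H 
   G   H  D 
 * H   F  F 
(> = start, * = accepting)

start=A accept=H A-x->B A-y->C B-x->D B-y->E C-x->E C-y->A D-x->F D-y->G E-x->G E-y->B F-x->H F-y->H G-x->H G-y->D H-x->F H-y->F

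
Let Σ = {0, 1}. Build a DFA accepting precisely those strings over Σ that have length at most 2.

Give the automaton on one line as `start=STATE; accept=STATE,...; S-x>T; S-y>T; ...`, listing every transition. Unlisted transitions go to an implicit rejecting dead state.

Count input length up to 3: every symbol moves from A toward D, which means 'more than 2' and absorbs. Accept from {A, B, C}.
A 4-state machine:
       0  1 
>* A   B  B 
 * B   C  C 
 * C   D  D 
   D   D  D 
(> = start, * = accepting)

start=A; accept=A,B,C; A-0>B; A-1>B; B-0>C; B-1>C; C-0>D; C-1>D; D-0>D; D-1>D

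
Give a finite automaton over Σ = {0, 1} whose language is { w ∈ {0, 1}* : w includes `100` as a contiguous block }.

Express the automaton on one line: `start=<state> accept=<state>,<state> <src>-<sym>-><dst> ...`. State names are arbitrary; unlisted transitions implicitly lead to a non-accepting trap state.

States q0..q2 record the length of the longest prefix of `100` that matches the current input suffix. Reaching q3 means `100` has been seen, and we stay there forever. Accept from q3.
A 4-state machine:
        0   1  
>  q0   q0  q1 
   q1   q2  q1 
   q2   q3  q1 
 * q3   q3  q3 
(> = start, * = accepting)

start=q0 accept=q3 q0-0->q0 q0-1->q1 q1-0->q2 q1-1->q1 q2-0->q3 q2-1->q1 q3-0->q3 q3-1->q3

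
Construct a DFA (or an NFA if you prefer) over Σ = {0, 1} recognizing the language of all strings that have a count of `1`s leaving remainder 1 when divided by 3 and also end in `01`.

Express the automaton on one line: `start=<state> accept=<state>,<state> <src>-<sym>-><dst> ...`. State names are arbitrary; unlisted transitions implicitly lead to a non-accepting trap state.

Run two small machines in parallel and take their product. The first has 3 states tracking the count of `1`s modulo 3; the second has 3 states tracking how much of the suffix `01` has currently been matched. A product state is a pair (one from each), accepting exactly when both do. Minimizing collapses redundant product states.
With 5 states:
        0   1  
>  q0   q1  q2 
   q1   q1  q3 
   q2   q2  q4 
 * q3   q2  q4 
   q4   q4  q0 
(> = start, * = accepting)

start=q0 accept=q3 q0-0->q1 q0-1->q2 q1-0->q1 q1-1->q3 q2-0->q2 q2-1->q4 q3-0->q2 q3-1->q4 q4-0->q4 q4-1->q0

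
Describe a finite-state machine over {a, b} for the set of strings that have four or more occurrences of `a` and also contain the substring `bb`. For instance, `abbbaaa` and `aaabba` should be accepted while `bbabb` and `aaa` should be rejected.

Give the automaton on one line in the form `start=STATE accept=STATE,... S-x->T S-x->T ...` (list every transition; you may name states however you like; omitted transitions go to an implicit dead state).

Run two small machines in parallel and take their product. One (6 states) tracks the count of `a`s, saturating at 5; the other (3 states) tracks whether and how much of `bb` has been seen. Each combined state is a pair, one component from each; accept when both components accept.
With 18 states:
          a    b  
>  s0     s1   s2 
   s1     s3   s4 
   s2     s1   s5 
   s3     s6   s7 
   s4     s3   s8 
   s5     s8   s5 
   s6     s9  s10 
   s7     s6  s11 
   s8    s11   s8 
   s9    s12  s13 
   s10    s9  s14 
   s11   s14  s11 
   s12   s12  s15 
   s13   s12  s16 
   s14   s16  s14 
   s15   s12  s17 
 * s16   s17  s16 
 * s17   s17  s17 
(> = start, * = accepting)

start=s0 accept=s16,s17 s0-a->s1 s0-b->s2 s1-a->s3 s1-b->s4 s2-a->s1 s2-b->s5 s3-a->s6 s3-b->s7 s4-a->s3 s4-b->s8 s5-a->s8 s5-b->s5 s6-a->s9 s6-b->s10 s7-a->s6 s7-b->s11 s8-a->s11 s8-b->s8 s9-a->s12 s9-b->s13 s10-a->s9 s10-b->s14 s11-a->s14 s11-b->s11 s12-a->s12 s12-b->s15 s13-a->s12 s13-b->s16 s14-a->s16 s14-b->s14 s15-a->s12 s15-b->s17 s16-a->s17 s16-b->s16 s17-a->s17 s17-b->s17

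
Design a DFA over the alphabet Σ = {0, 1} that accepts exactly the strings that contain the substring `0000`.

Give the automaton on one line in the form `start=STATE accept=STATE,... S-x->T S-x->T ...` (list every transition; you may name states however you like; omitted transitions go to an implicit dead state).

start=S0 accept=S4 S0-0->S1 S0-1->S0 S1-0->S2 S1-1->S0 S2-0->S3 S2-1->S0 S3-0->S4 S3-1->S0 S4-0->S4 S4-1->S4

States S0..S3 record the length of the longest prefix of `0000` that matches the current input suffix. Reaching S4 means `0000` has been seen, and we stay there forever. Accept from S4.
With 5 states:
        0   1  
>  S0   S1  S0 
   S1   S2  S0 
   S2   S3  S0 
   S3   S4  S0 
 * S4   S4  S4 
(> = start, * = accepting)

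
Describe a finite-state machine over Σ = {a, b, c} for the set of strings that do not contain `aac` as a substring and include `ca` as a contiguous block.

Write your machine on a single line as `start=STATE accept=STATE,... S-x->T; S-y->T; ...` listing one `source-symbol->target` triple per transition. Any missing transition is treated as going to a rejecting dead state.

start=s0; accept=s4,s6,s7; s0-a->s1; s0-b->s0; s0-c->s2; s1-a->s3; s1-b->s0; s1-c->s2; s2-a->s4; s2-b->s0; s2-c->s2; s3-a->s3; s3-b->s0; s3-c->s5; s4-a->s6; s4-b->s7; s4-c->s7; s5-a->s5; s5-b->s5; s5-c->s5; s6-a->s6; s6-b->s7; s6-c->s5; s7-a->s4; s7-b->s7; s7-c->s7

Handle the two conditions separately and then intersect. One (4 states) tracks partial matches of the forbidden pattern `aac`; the other (3 states) tracks whether and how much of `ca` has been seen. Each combined state is a pair, one component from each; accept when both components accept. After merging equivalent states the machine shrinks.
An 8-state machine:
        a   b   c  
>  s0   s1  s0  s2 
   s1   s3  s0  s2 
   s2   s4  s0  s2 
   s3   s3  s0  s5 
 * s4   s6  s7  s7 
   s5   s5  s5  s5 
 * s6   s6  s7  s5 
 * s7   s4  s7  s7 
(> = start, * = accepting)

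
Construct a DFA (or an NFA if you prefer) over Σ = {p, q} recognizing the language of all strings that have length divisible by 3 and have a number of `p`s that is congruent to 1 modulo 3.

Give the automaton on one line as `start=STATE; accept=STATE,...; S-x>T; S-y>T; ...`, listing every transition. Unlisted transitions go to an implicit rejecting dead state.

start=A; accept=H; A-p>B; A-q>C; B-p>D; B-q>E; C-p>E; C-q>F; D-p>A; D-q>G; E-p>G; E-q>H; F-p>H; F-q>A; G-p>C; G-q>I; H-p>I; H-q>B; I-p>F; I-q>D

Run two small machines in parallel and take their product. The first has 3 states tracking the input length modulo 3; the second has 3 states tracking the count of `p`s modulo 3. A product state is a pair (one from each), accepting exactly when both do.
A 9-state machine:
       p  q 
>  A   B  C 
   B   D  E 
   C   E  F 
   D   A  G 
   E   G  H 
   F   H  A 
   G   C  I 
 * H   I  B 
   I   F  D 
(> = start, * = accepting)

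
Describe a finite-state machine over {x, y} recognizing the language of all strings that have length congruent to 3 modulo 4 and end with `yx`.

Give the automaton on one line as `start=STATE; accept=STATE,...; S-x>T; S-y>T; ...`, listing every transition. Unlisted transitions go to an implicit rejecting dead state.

start=s0; accept=s5; s0-x>s1; s0-y>s1; s1-x>s2; s1-y>s3; s2-x>s4; s2-y>s4; s3-x>s5; s3-y>s4; s4-x>s0; s4-y>s0; s5-x>s0; s5-y>s0

Handle the two conditions separately and then intersect. The first has 4 states tracking the input length modulo 4; the second has 3 states tracking how much of the suffix `yx` has currently been matched. A product state is a pair (one from each), accepting exactly when both do. Minimizing collapses redundant product states.
        x   y  
>  s0   s1  s1 
   s1   s2  s3 
   s2   s4  s4 
   s3   s5  s4 
   s4   s0  s0 
 * s5   s0  s0 
(> = start, * = accepting)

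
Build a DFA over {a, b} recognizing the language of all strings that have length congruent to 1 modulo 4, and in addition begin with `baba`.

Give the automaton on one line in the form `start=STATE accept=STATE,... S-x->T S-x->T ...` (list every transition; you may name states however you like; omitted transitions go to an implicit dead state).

Run two small machines in parallel and take their product. The first has 4 states tracking the input length modulo 4; the second has 6 states tracking whether the input so far still matches the prefix `baba`. A product state is a pair (one from each), accepting exactly when both do. After merging equivalent states the machine shrinks.
With 9 states:
        a   b  
>  q0   q1  q2 
   q1   q1  q1 
   q2   q3  q1 
   q3   q1  q4 
   q4   q5  q1 
   q5   q6  q6 
 * q6   q7  q7 
   q7   q8  q8 
   q8   q5  q5 
(> = start, * = accepting)

start=q0 accept=q6 q0-a->q1 q0-b->q2 q1-a->q1 q1-b->q1 q2-a->q3 q2-b->q1 q3-a->q1 q3-b->q4 q4-a->q5 q4-b->q1 q5-a->q6 q5-b->q6 q6-a->q7 q6-b->q7 q7-a->q8 q7-b->q8 q8-a->q5 q8-b->q5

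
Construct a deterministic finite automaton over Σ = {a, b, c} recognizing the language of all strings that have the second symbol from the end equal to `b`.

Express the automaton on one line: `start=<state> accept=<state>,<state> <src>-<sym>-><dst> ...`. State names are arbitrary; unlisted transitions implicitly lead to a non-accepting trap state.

start=q0 accept=q7,q8,q9 q0-a->q1 q0-b->q2 q0-c->q3 q1-a->q4 q1-b->q5 q1-c->q6 q2-a->q7 q2-b->q8 q2-c->q9 q3-a->q10 q3-b->q11 q3-c->q12 q4-a->q4 q4-b->q5 q4-c->q6 q5-a->q7 q5-b->q8 q5-c->q9 q6-a->q10 q6-b->q11 q6-c->q12 q7-a->q4 q7-b->q5 q7-c->q6 q8-a->q7 q8-b->q8 q8-c->q9 q9-a->q10 q9-b->q11 q9-c->q12 q10-a->q4 q10-b->q5 q10-c->q6 q11-a->q7 q11-b->q8 q11-c->q9 q12-a->q10 q12-b->q11 q12-c->q12

Because acceptance depends on a position counted from the end, the machine has to buffer the most recent 2 symbols. Make each state the string of the last up-to-2 symbols read; on input `x` shift the window left and append `x`. Accept when the buffered window has length 2 and begins with `b`.
A 13-state machine:
          a    b    c  
>  q0     q1   q2   q3 
   q1     q4   q5   q6 
   q2     q7   q8   q9 
   q3    q10  q11  q12 
   q4     q4   q5   q6 
   q5     q7   q8   q9 
   q6    q10  q11  q12 
 * q7     q4   q5   q6 
 * q8     q7   q8   q9 
 * q9    q10  q11  q12 
   q10    q4   q5   q6 
   q11    q7   q8   q9 
   q12   q10  q11  q12 
(> = start, * = accepting)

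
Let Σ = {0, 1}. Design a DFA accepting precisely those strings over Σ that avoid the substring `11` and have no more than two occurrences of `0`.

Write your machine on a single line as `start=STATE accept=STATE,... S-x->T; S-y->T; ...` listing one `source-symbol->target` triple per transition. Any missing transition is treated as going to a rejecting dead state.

Run two small machines in parallel and take their product. The first has 3 states tracking partial matches of the forbidden pattern `11`; the second has 4 states tracking the count of `0`s, saturating at 3. A product state is a pair (one from each), accepting exactly when both do. Minimizing collapses redundant product states.
With 7 states:
        0   1  
>* S0   S1  S2 
 * S1   S3  S4 
 * S2   S1  S5 
 * S3   S5  S6 
 * S4   S3  S5 
   S5   S5  S5 
 * S6   S5  S5 
(> = start, * = accepting)

start=S0; accept=S0,S1,S2,S3,S4,S6; S0-0->S1; S0-1->S2; S1-0->S3; S1-1->S4; S2-0->S1; S2-1->S5; S3-0->S5; S3-1->S6; S4-0->S3; S4-1->S5; S5-0->S5; S5-1->S5; S6-0->S5; S6-1->S5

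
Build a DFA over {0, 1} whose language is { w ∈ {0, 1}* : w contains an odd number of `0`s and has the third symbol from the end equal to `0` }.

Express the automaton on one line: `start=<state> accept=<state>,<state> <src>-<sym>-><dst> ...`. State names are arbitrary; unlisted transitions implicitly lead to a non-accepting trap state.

Build one automaton per condition and run them in lockstep. The first has 2 states tracking the count of `0`s modulo 2; the second has 15 states tracking the last 3 symbols read. A product state is a pair (one from each), accepting exactly when both do. After merging equivalent states the machine shrinks.
With 12 states:
       0  1 
>  A   B  A 
   B   C  D 
   C   E  F 
   D   G  H 
 * E   C  I 
   F   J  A 
   G   K  F 
 * H   G  L 
 * I   G  H 
 * J   C  D 
   K   C  I 
   L   G  L 
(> = start, * = accepting)

start=A accept=E,H,I,J A-0->B A-1->A B-0->C B-1->D C-0->E C-1->F D-0->G D-1->H E-0->C E-1->I F-0->J F-1->A G-0->K G-1->F H-0->G H-1->L I-0->G I-1->H J-0->C J-1->D K-0->C K-1->I L-0->G L-1->L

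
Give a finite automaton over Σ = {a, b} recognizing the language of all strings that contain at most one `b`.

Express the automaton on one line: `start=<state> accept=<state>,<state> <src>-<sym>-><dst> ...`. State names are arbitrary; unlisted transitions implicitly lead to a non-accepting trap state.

Only the number of `b`s matters, and only up to 2. Make a chain s0 → s1 → s2 advanced by each `b` (with s2 absorbing); every other symbol self-loops. The accepting set is {s0, s1}.
With 3 states:
        a   b  
>* s0   s0  s1 
 * s1   s1  s2 
   s2   s2  s2 
(> = start, * = accepting)

start=s0 accept=s0,s1 s0-a->s0 s0-b->s1 s1-a->s1 s1-b->s2 s2-a->s2 s2-b->s2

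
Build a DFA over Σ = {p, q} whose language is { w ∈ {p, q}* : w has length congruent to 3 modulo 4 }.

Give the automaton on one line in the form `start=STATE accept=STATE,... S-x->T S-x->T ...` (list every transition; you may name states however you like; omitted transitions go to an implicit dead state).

Count input length modulo 4: every symbol advances one step around the cycle A → B → C → D → A. Accept at D.
       p  q 
>  A   B  B 
   B   C  C 
   C   D  D 
 * D   A  A 
(> = start, * = accepting)

start=A accept=D A-p->B A-q->B B-p->C B-q->C C-p->D C-q->D D-p->A D-q->A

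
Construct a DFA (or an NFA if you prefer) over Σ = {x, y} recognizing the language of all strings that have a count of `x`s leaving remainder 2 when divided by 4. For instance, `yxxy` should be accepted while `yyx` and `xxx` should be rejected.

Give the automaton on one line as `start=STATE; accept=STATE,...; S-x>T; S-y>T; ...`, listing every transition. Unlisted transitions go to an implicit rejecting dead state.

start=S0; accept=S2; S0-x>S1; S0-y>S0; S1-x>S2; S1-y>S1; S2-x>S3; S2-y>S2; S3-x>S0; S3-y>S3

Keep the running count of `x`s modulo 4: each `x` advances along the cycle S0 → S1 → S2 → S3 → S0 while other symbols loop. Accept at S2.
With 4 states:
        x   y  
>  S0   S1  S0 
   S1   S2  S1 
 * S2   S3  S2 
   S3   S0  S3 
(> = start, * = accepting)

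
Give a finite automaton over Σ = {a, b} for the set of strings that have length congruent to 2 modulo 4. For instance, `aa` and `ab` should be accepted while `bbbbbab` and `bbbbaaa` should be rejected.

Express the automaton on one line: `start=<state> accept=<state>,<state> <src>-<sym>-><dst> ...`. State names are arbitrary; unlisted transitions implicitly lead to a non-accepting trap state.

Only the length mod 4 matters, so use a 4-cycle: from any state, every input symbol moves to the next state, wrapping S3 back to S0. Mark S2 accepting.
        a   b  
>  S0   S1  S1 
   S1   S2  S2 
 * S2   S3  S3 
   S3   S0  S0 
(> = start, * = accepting)

start=S0 accept=S2 S0-a->S1 S0-b->S1 S1-a->S2 S1-b->S2 S2-a->S3 S2-b->S3 S3-a->S0 S3-b->S0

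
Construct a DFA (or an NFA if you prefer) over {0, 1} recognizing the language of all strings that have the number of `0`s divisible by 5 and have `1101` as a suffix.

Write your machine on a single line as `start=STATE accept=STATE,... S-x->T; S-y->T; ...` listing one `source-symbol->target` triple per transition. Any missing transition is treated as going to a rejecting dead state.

Handle the two conditions separately and then intersect. The first has 5 states tracking the count of `0`s modulo 5; the second has 5 states tracking how much of the suffix `1101` has currently been matched. A product state is a pair (one from each), accepting exactly when both do. Equivalent product states are then merged.
With 9 states:
       0  1 
>  A   B  A 
   B   C  B 
   C   D  C 
   D   E  D 
   E   A  F 
   F   A  G 
   G   H  G 
   H   B  I 
 * I   B  A 
(> = start, * = accepting)

start=A; accept=I; A-0->B; A-1->A; B-0->C; B-1->B; C-0->D; C-1->C; D-0->E; D-1->D; E-0->A; E-1->F; F-0->A; F-1->G; G-0->H; G-1->G; H-0->B; H-1->I; I-0->B; I-1->A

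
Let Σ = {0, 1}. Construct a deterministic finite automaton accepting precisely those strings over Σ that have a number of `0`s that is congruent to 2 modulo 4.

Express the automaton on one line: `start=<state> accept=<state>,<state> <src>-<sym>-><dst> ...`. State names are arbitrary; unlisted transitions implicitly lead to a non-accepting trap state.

The only thing that matters is how many `0`s have appeared, reduced mod 4. Use one state per residue: s0 for 0, …, s3 for 3. Reading `0` moves to the next residue; anything else stays put. s2 is accepting.
A 4-state machine:
        0   1  
>  s0   s1  s0 
   s1   s2  s1 
 * s2   s3  s2 
   s3   s0  s3 
(> = start, * = accepting)

start=s0 accept=s2 s0-0->s1 s0-1->s0 s1-0->s2 s1-1->s1 s2-0->s3 s2-1->s2 s3-0->s0 s3-1->s3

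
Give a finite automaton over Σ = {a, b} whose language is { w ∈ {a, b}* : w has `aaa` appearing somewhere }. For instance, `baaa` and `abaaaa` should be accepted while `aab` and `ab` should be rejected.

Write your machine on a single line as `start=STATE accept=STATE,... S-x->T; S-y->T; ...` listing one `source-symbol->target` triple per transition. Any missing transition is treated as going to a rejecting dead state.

Track how much of `aaa` has been matched so far: state S0 is no progress, S3 is the absorbing accept state reached once `aaa` has occurred. Intermediate states record partial matches; on a mismatch, fall back to the longest reusable overlap.
A 4-state machine:
        a   b  
>  S0   S1  S0 
   S1   S2  S0 
   S2   S3  S0 
 * S3   S3  S3 
(> = start, * = accepting)

start=S0; accept=S3; S0-a->S1; S0-b->S0; S1-a->S2; S1-b->S0; S2-a->S3; S2-b->S0; S3-a->S3; S3-b->S3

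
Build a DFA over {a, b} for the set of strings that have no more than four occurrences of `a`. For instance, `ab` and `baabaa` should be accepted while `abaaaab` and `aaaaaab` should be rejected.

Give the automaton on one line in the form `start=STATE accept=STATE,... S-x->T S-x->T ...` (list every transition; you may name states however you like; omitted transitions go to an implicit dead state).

Only the number of `a`s matters, and only up to 5. Make a chain q0 → q1 → q2 → q3 → q4 → q5 advanced by each `a` (with q5 absorbing); every other symbol self-loops. The accepting set is {q0, q1, q2, q3, q4}.
        a   b  
>* q0   q1  q0 
 * q1   q2  q1 
 * q2   q3  q2 
 * q3   q4  q3 
 * q4   q5  q4 
   q5   q5  q5 
(> = start, * = accepting)

start=q0 accept=q0,q1,q2,q3,q4 q0-a->q1 q0-b->q0 q1-a->q2 q1-b->q1 q2-a->q3 q2-b->q2 q3-a->q4 q3-b->q3 q4-a->q5 q4-b->q4 q5-a->q5 q5-b->q5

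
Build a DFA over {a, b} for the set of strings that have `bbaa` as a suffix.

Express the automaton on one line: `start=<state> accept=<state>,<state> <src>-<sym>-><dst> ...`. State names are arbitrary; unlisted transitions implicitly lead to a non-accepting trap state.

Let each state record the length of the longest suffix of the input read so far that is also a prefix of `bbaa`. S1 means the last symbol is `b`; S2 means the last 2 symbols are `bb`; S3 means the last 3 symbols are `bba`; S4 means the last 4 symbols are `bbaa`. Accept only at S4, where the string currently ends in `bbaa`.
        a   b  
>  S0   S0  S1 
   S1   S0  S2 
   S2   S3  S2 
   S3   S4  S1 
 * S4   S0  S1 
(> = start, * = accepting)

start=S0 accept=S4 S0-a->S0 S0-b->S1 S1-a->S0 S1-b->S2 S2-a->S3 S2-b->S2 S3-a->S4 S3-b->S1 S4-a->S0 S4-b->S1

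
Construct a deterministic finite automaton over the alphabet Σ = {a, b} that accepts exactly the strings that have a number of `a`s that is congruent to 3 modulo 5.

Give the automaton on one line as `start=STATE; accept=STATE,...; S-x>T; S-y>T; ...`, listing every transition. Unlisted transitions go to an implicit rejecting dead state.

start=q0; accept=q3; q0-a>q1; q0-b>q0; q1-a>q2; q1-b>q1; q2-a>q3; q2-b>q2; q3-a>q4; q3-b>q3; q4-a>q0; q4-b>q4

Keep the running count of `a`s modulo 5: each `a` advances along the cycle q0 → q1 → q2 → q3 → q4 → q0 while other symbols loop. Accept at q3.
        a   b  
>  q0   q1  q0 
   q1   q2  q1 
   q2   q3  q2 
 * q3   q4  q3 
   q4   q0  q4 
(> = start, * = accepting)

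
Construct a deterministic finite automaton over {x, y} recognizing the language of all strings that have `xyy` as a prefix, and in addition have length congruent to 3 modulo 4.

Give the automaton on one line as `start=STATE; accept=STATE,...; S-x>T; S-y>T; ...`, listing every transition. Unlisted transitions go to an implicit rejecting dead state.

Build one automaton per condition and run them in lockstep. One (5 states) tracks whether the input so far still matches the prefix `xyy`; the other (4 states) tracks the input length modulo 4. Each combined state is a pair, one component from each; accept when both components accept. After merging equivalent states the machine shrinks.
        x   y  
>  q0   q1  q2 
   q1   q2  q3 
   q2   q2  q2 
   q3   q2  q4 
 * q4   q5  q5 
   q5   q6  q6 
   q6   q7  q7 
   q7   q4  q4 
(> = start, * = accepting)

start=q0; accept=q4; q0-x>q1; q0-y>q2; q1-x>q2; q1-y>q3; q2-x>q2; q2-y>q2; q3-x>q2; q3-y>q4; q4-x>q5; q4-y>q5; q5-x>q6; q5-y>q6; q6-x>q7; q6-y>q7; q7-x>q4; q7-y>q4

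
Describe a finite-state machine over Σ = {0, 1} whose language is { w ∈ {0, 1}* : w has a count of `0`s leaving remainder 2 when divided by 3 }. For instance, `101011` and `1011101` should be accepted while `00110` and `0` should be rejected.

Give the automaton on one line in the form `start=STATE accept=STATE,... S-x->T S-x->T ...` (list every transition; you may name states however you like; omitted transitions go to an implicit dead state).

The only thing that matters is how many `0`s have appeared, reduced mod 3. Use one state per residue: s0 for 0, …, s2 for 2. Reading `0` moves to the next residue; anything else stays put. s2 is accepting.
With 3 states:
        0   1  
>  s0   s1  s0 
   s1   s2  s1 
 * s2   s0  s2 
(> = start, * = accepting)

start=s0 accept=s2 s0-0->s1 s0-1->s0 s1-0->s2 s1-1->s1 s2-0->s0 s2-1->s2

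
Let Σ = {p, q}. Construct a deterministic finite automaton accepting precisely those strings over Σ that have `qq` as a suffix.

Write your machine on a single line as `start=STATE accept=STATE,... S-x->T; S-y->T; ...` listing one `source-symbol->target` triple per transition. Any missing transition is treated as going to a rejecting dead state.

Remember how much of `qq` the current input suffix matches. State S0 means no match yet; S1 means the last symbol is `q`; S2 means the last 2 symbols are `qq`. Only S2 accepts. On a mismatch, fall back to the longest proper suffix that is still a prefix of `qq`.
A 3-state machine:
        p   q  
>  S0   S0  S1 
   S1   S0  S2 
 * S2   S0  S2 
(> = start, * = accepting)

start=S0; accept=S2; S0-p->S0; S0-q->S1; S1-p->S0; S1-q->S2; S2-p->S0; S2-q->S2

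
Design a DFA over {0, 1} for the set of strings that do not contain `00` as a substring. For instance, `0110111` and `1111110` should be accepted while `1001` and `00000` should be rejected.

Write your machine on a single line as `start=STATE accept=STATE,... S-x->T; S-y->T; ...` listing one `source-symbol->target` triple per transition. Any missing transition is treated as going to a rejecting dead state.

This is the complement of 'contains `00`'. Use the same substring-matching states — q0 through q2 holding how much of `00` has just been matched — but flip the accepting set: everything except the trap q2 accepts.
A 3-state machine:
        0   1  
>* q0   q1  q0 
 * q1   q2  q0 
   q2   q2  q2 
(> = start, * = accepting)

start=q0; accept=q0,q1; q0-0->q1; q0-1->q0; q1-0->q2; q1-1->q0; q2-0->q2; q2-1->q2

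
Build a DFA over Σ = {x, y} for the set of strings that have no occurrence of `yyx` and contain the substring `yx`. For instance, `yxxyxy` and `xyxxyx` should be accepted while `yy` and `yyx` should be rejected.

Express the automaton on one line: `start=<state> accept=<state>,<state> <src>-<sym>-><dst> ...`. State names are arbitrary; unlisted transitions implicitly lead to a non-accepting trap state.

start=s0 accept=s2,s4,s6 s0-x->s0 s0-y->s1 s1-x->s2 s1-y->s3 s2-x->s2 s2-y->s4 s3-x->s5 s3-y->s3 s4-x->s2 s4-y->s6 s5-x->s5 s5-y->s5 s6-x->s5 s6-y->s6

Build one automaton per condition and run them in lockstep. One (4 states) tracks partial matches of the forbidden pattern `yyx`; the other (3 states) tracks whether and how much of `yx` has been seen. Each combined state is a pair, one component from each; accept when both components accept.
A 7-state machine:
        x   y  
>  s0   s0  s1 
   s1   s2  s3 
 * s2   s2  s4 
   s3   s5  s3 
 * s4   s2  s6 
   s5   s5  s5 
 * s6   s5  s6 
(> = start, * = accepting)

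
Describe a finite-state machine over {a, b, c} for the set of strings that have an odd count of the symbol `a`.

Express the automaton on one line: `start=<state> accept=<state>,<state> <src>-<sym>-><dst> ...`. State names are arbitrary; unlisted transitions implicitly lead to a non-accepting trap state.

start=q0 accept=q1 q0-a->q1 q0-b->q0 q0-c->q0 q1-a->q0 q1-b->q1 q1-c->q1

Keep the running count of `a`s modulo 2: each `a` advances along the cycle q0 → q1 → q0 while other symbols loop. Accept at q1.
A 2-state machine:
        a   b   c  
>  q0   q1  q0  q0 
 * q1   q0  q1  q1 
(> = start, * = accepting)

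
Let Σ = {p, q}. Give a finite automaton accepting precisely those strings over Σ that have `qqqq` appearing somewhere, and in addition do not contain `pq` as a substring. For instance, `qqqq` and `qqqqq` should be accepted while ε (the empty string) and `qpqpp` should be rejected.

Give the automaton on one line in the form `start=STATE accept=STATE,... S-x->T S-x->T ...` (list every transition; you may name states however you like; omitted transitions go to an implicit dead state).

Run two small machines in parallel and take their product. One (5 states) tracks whether and how much of `qqqq` has been seen; the other (3 states) tracks partial matches of the forbidden pattern `pq`. Each combined state is a pair, one component from each; accept when both components accept.
With 12 states:
       p  q 
>  A   B  C 
   B   B  D 
   C   B  E 
   D   F  G 
   E   B  H 
   F   F  D 
   G   F  I 
   H   B  J 
   I   F  K 
 * J   L  J 
   K   K  K 
 * L   L  K 
(> = start, * = accepting)

start=A accept=J,L A-p->B A-q->C B-p->B B-q->D C-p->B C-q->E D-p->F D-q->G E-p->B E-q->H F-p->F F-q->D G-p->F G-q->I H-p->B H-q->J I-p->F I-q->K J-p->L J-q->J K-p->K K-q->K L-p->L L-q->K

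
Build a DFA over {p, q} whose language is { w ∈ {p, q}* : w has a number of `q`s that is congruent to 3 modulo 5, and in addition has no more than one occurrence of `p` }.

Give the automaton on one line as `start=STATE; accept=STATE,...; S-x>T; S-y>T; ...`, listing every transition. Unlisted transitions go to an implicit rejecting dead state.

Run two small machines in parallel and take their product. The first has 5 states tracking the count of `q`s modulo 5; the second has 3 states tracking the count of `p`s, saturating at 2. A product state is a pair (one from each), accepting exactly when both do.
          p    q  
>  S0     S1   S2 
   S1     S3   S4 
   S2     S4   S5 
   S3     S3   S6 
   S4     S6   S7 
   S5     S7   S8 
   S6     S6   S9 
   S7     S9  S10 
 * S8    S10  S11 
   S9     S9  S12 
 * S10   S12  S13 
   S11   S13   S0 
   S12   S12  S14 
   S13   S14   S1 
   S14   S14   S3 
(> = start, * = accepting)

start=S0; accept=S8,S10; S0-p>S1; S0-q>S2; S1-p>S3; S1-q>S4; S2-p>S4; S2-q>S5; S3-p>S3; S3-q>S6; S4-p>S6; S4-q>S7; S5-p>S7; S5-q>S8; S6-p>S6; S6-q>S9; S7-p>S9; S7-q>S10; S8-p>S10; S8-q>S11; S9-p>S9; S9-q>S12; S10-p>S12; S10-q>S13; S11-p>S13; S11-q>S0; S12-p>S12; S12-q>S14; S13-p>S14; S13-q>S1; S14-p>S14; S14-q>S3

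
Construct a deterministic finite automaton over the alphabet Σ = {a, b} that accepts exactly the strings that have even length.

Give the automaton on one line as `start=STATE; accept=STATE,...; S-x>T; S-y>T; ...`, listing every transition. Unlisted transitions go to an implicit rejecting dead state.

Only the length mod 2 matters, so use a 2-cycle: from any state, every input symbol moves to the next state, wrapping s1 back to s0. Mark s0 accepting.
A 2-state machine:
        a   b  
>* s0   s1  s1 
   s1   s0  s0 
(> = start, * = accepting)

start=s0; accept=s0; s0-a>s1; s0-b>s1; s1-a>s0; s1-b>s0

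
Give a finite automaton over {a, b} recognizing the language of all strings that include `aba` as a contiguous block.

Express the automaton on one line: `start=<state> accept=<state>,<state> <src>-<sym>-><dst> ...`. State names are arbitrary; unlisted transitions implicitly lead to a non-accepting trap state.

start=s0 accept=s3 s0-a->s1 s0-b->s0 s1-a->s1 s1-b->s2 s2-a->s3 s2-b->s0 s3-a->s3 s3-b->s3

Track how much of `aba` has been matched so far: state s0 is no progress, s3 is the absorbing accept state reached once `aba` has occurred. Intermediate states record partial matches; on a mismatch, fall back to the longest reusable overlap.
A 4-state machine:
        a   b  
>  s0   s1  s0 
   s1   s1  s2 
   s2   s3  s0 
 * s3   s3  s3 
(> = start, * = accepting)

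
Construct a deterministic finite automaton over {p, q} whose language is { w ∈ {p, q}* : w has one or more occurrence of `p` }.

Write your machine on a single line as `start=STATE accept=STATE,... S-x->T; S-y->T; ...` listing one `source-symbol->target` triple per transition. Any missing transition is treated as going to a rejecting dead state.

Count `p`s, saturating at 2: state s0 means no `p` yet, s1 means one `p` seen, s2 means more than one. Each `p` increments (capped at s2); other symbols loop. Accept from {s1, s2}.
        p   q  
>  s0   s1  s0 
 * s1   s2  s1 
 * s2   s2  s2 
(> = start, * = accepting)

start=s0; accept=s1,s2; s0-p->s1; s0-q->s0; s1-p->s2; s1-q->s1; s2-p->s2; s2-q->s2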